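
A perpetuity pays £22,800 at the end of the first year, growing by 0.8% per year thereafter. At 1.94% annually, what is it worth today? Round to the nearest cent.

PV = D₁/(r − g) = 22800/(0.0194 − 0.008) = 2,000,000.0000

£2,000,000.00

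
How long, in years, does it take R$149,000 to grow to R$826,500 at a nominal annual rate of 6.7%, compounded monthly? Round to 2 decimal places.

25.64 years

Periodic rate i = 0.067/12 = 0.00558333.
n = ln(826500/149000) / ln(1+0.00558333) = ln(5.54698) / 0.005568 = 307.7072 months
= 307.7072/12 years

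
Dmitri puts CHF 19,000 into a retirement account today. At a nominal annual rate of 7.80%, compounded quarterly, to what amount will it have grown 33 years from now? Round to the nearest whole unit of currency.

CHF 243,146

i = 0.078/4 = 0.0195 per quarter; n = 33·4 = 132.
FV = 19,000 × (1 + 0.0195)^132 = 243,146.4740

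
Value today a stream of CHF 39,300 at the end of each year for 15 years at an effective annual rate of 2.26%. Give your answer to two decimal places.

PV = 39300 × [1 − (1+0.0226)^(−15)] / 0.0226 = 39300 × 12.602814 = 495,290.5984

CHF 495,290.60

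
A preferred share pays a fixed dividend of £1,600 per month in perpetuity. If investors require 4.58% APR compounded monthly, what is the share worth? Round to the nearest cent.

Periodic rate i = 0.0458/12 = 0.00381667.
PV = C/r = 1600/0.00381667 = 419,213.9738

£419,213.97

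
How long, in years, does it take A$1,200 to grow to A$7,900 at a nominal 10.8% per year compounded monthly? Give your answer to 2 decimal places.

Periodic rate i = 0.108/12 = 0.009.
n = ln(7900/1200) / ln(1+0.009) = ln(6.58333) / 0.008960 = 210.3343 months
= 210.3343/12 years

17.53 years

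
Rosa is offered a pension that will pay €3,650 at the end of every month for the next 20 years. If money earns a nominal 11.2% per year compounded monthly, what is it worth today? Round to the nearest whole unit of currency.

i = 0.112/12 = 0.00933333 per month; n = 20·12 = 240.
Annuity factor a(240|0.00933333) = 95.617474; PV = 3650 × 95.617474 = 349,003.7815

€349,004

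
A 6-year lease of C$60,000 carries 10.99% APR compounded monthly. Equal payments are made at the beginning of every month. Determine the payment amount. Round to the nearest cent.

With 12 periods per year: i = 0.00915833, n = 72.
Annuity-PV factor × (1+i) = 53.032770; PMT = 60000 / 53.032770 = 1,131.3759

C$1,131.38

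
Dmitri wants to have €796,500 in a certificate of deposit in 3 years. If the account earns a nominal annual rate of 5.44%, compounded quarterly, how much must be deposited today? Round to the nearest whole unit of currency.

Periodic rate i = 0.0544/4 = 0.0136; n = 3 × 4 = 12 periods.
PV = FV·(1+i)^(−n) = 796,500 × 0.850356 = 677,308.5495

€677,309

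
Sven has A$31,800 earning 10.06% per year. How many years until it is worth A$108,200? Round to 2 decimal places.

n = ln(108200/31800) / ln(1+0.1006) = ln(3.40252) / 0.095855 = 12.7746 years

12.77 years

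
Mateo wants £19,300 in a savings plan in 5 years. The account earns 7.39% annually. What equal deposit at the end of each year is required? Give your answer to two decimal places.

PMT = 19300 / ( [(1+0.0739)^5 − 1] / 0.0739 ) = 19300 / 5.795660 = 3,330.0781

£3,330.08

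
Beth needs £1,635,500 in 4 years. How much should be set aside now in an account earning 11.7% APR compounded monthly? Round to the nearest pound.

With 12 periods per year: i = 0.00975, n = 48.
PV = 1,635,500 / (1 + 0.00975)^48 = 1,635,500 / 1.593182 = 1,026,561.9905

£1,026,562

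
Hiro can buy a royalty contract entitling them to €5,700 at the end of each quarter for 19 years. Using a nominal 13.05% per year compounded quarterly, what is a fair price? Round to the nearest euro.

€159,483

Periodic rate i = 0.1305/4 = 0.032625; n = 19 × 4 = 76 periods.
PV = 5700 × [1 − (1+0.032625)^(−76)] / 0.032625 = 5700 × 27.979509 = 159,483.1992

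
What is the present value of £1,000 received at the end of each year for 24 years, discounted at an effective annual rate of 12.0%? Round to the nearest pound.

Annuity factor a(24|0.12) = 7.784316; PV = 1000 × 7.784316 = 7,784.3158

£7,784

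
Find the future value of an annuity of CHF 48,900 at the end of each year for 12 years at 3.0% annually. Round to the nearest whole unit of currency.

CHF 693,990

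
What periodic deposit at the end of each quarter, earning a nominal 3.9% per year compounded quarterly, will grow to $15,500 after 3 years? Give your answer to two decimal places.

i = 0.039/4 = 0.00975 per quarter; n = 3·4 = 12.
FV-annuity factor = 12.664880; PMT = 15500 / 12.664880 = 1,223.8569

$1,223.86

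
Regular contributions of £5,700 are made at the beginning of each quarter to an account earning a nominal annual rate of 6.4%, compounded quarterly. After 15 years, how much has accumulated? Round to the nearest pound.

£576,197

Periodic rate i = 0.064/4 = 0.016; n = 15 × 4 = 60 periods.
FV = 5700 × [(1+0.016)^60 − 1] / 0.016 × (1+i) = 5700 × 101.087255 = 576,197.3537
Payments are at the start of each period, so multiply by (1+i).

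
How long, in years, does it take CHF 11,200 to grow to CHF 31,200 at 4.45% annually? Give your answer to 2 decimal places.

23.53 years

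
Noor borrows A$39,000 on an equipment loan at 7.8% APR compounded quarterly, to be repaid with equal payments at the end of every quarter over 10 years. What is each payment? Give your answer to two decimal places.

With 4 periods per year: i = 0.0195, n = 40.
Annuity-PV factor = 27.596899; PMT = 39000 / 27.596899 = 1,413.2023

A$1,413.20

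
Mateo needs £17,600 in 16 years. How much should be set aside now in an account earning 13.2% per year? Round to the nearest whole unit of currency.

Discount factor = (1+0.132)^(−16) = 0.137549; PV = 17,600 × 0.137549 = 2,420.8609

£2,421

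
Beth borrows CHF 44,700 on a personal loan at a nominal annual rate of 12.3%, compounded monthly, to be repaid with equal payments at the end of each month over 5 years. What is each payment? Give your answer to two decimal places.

CHF 1,001.12

With 12 periods per year: i = 0.01025, n = 60.
Annuity-PV factor = 44.650144; PMT = 44700 / 44.650144 = 1,001.1166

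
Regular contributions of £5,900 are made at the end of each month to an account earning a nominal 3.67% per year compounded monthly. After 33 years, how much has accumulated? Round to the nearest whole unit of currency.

i = 0.0367/12 = 0.00305833 per month; n = 33·12 = 396.
Accumulation factor s(396|0.00305833) = 768.711660; FV = 5900 × 768.711660 = 4,535,398.7915

£4,535,399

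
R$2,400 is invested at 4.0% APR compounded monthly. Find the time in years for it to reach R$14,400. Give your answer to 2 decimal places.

Periodic rate i = 0.04/12 = 0.00333333.
(1+i)^n = 14400/2400 = 6.00000, so n = ln 6.00000 / ln 1.00333 = 538.4232 months
= 538.4232/12 years

44.87 years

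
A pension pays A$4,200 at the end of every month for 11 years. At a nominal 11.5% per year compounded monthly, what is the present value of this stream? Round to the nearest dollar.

i = 0.115/12 = 0.00958333 per month; n = 11·12 = 132.
Annuity factor a(132|0.00958333) = 74.718850; PV = 4200 × 74.718850 = 313,819.1694

A$313,819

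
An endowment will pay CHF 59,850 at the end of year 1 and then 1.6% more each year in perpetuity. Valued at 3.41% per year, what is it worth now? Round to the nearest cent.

CHF 3,306,629.83

PV = D₁/(r − g) = 59850/(0.0341 − 0.016) = 3,306,629.8343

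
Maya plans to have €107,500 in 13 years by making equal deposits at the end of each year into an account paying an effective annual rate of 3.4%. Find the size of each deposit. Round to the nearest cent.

€6,713.50

FV-annuity factor = 16.012519; PMT = 107500 / 16.012519 = 6,713.4971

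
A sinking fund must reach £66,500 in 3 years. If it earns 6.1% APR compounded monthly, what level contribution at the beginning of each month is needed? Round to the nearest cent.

Periodic rate i = 0.061/12 = 0.00508333; n = 3 × 12 = 36 periods.
PMT = 66500 / ( [(1+0.00508333)^36 − 1] / 0.00508333 × (1+i) ) = 66500 / 39.595253 = 1,679.4942

£1,679.49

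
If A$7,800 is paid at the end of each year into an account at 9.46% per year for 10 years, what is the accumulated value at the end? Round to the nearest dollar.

Accumulation factor s(10|0.0946) = 15.530545; FV = 7800 × 15.530545 = 121,138.2541

A$121,138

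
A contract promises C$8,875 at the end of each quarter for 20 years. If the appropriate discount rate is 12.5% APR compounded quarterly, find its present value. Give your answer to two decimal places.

i = 0.125/4 = 0.03125 per quarter; n = 20·4 = 80.
PV = PMT · [1 − (1+i)^(−n)] / i = 8875 · 29.270815 = 259,778.4788

C$259,778.48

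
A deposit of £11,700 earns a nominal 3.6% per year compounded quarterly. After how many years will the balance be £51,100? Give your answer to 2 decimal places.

41.13 years

Periodic rate i = 0.036/4 = 0.009.
n = ln(51100/11700) / ln(1+0.009) = ln(4.36752) / 0.008960 = 164.5355 quarters
= 164.5355/4 years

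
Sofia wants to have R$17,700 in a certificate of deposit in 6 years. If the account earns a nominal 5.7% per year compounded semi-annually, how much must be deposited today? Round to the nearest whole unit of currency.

R$12,633

i = 0.057/2 = 0.0285 per half-year; n = 6·2 = 12.
PV = FV·(1+i)^(−n) = 17,700 × 0.713754 = 12,633.4427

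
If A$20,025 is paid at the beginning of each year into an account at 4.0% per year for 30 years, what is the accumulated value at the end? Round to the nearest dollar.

FV = PMT · [(1+i)^n − 1] / i × (1+i) = 20025 · 58.328335 = 1,168,024.9136
(Beginning-of-period payments → annuity-due factor ×(1+i).)

A$1,168,025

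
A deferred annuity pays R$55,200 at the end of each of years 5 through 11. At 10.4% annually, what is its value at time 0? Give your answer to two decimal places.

PV at t=4 (ordinary 7-year annuity): 55200 × a(7|0.104) = 55200 × 4.804963 = 265,233.9548
Discount back 4 years: 265,233.9548 × (1+0.104)^(−4) = 265,233.9548 × 0.673168 = 178,547.1109

R$178,547.11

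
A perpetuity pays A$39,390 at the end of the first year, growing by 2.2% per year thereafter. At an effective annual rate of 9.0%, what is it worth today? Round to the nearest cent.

PV = PMT / (i − g) = 39390 / (0.09 − 0.022) = 39390 / 0.068000 = 579,264.7059

A$579,264.71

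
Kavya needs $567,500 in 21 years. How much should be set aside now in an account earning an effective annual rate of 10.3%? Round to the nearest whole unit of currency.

$72,424

Discount factor = (1+0.103)^(−21) = 0.127619; PV = 567,500 × 0.127619 = 72,423.5993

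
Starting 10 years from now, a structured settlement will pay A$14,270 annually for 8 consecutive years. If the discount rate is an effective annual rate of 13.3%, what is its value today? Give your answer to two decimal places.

Value one period before first payment (t=9): 14270 × [1 − (1+0.133)^(−8)] / 0.133 = 14270 × 4.749885 = 67,780.8655
PV₀ = 67,780.8655 / (1+0.133)^9 = 67,780.8655 / 3.076587 = 22,031.1882

A$22,031.19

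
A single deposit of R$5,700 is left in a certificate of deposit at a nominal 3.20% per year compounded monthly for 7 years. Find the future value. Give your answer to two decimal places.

R$7,128.98

Periodic rate i = 0.032/12 = 0.00266667; n = 7 × 12 = 84 periods.
FV = PV·(1+i)^n = 5,700 × 1.250698 = 7,128.9791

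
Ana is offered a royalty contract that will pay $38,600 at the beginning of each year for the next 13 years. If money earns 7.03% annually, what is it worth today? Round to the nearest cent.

$344,698.11

Annuity factor a(13|0.0703) × (1+i) = 8.930003; PV = 38600 × 8.930003 = 344,698.1064
(Beginning-of-period payments → annuity-due factor ×(1+i).)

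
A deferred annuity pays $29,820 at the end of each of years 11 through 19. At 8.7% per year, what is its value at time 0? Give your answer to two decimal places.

PV at t=10 (ordinary 9-year annuity): 29820 × a(9|0.087) = 29820 × 6.069064 = 180,979.4929
PV₀ = 180,979.4929 / (1+0.087)^10 = 180,979.4929 / 2.303008 = 78,583.9629

$78,583.96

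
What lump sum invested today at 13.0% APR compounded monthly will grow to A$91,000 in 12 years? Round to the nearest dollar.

A$19,283

Periodic rate i = 0.13/12 = 0.0108333; n = 12 × 12 = 144 periods.
PV = FV·(1+i)^(−n) = 91,000 × 0.211906 = 19,283.4838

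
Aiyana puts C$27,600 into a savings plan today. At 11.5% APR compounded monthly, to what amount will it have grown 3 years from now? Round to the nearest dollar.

C$38,907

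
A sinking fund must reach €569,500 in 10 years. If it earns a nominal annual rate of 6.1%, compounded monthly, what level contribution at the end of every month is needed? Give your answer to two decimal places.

i = 0.061/12 = 0.00508333 per month; n = 10·12 = 120.
PMT = 569500 / ( [(1+0.00508333)^120 − 1] / 0.00508333 ) = 569500 / 164.771762 = 3,456.2961

€3,456.30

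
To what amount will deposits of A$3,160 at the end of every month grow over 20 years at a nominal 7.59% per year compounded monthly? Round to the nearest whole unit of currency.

A$1,769,264

With 12 periods per year: i = 0.006325, n = 240.
FV = 3160 × [(1+0.006325)^240 − 1] / 0.006325 = 3160 × 559.893749 = 1,769,264.2475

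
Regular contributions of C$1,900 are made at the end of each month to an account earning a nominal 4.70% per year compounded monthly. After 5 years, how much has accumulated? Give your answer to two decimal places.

C$128,227.34

Periodic rate i = 0.047/12 = 0.00391667; n = 5 × 12 = 60 periods.
FV = 1900 × [(1+0.00391667)^60 − 1] / 0.00391667 = 1900 × 67.488076 = 128,227.3436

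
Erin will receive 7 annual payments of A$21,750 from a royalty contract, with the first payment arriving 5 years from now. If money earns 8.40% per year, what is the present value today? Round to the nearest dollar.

PV at t=4 (ordinary 7-year annuity): 21750 × a(7|0.084) = 21750 × 5.135899 = 111,705.7963
PV₀ = 111,705.7963 / (1+0.084)^4 = 111,705.7963 / 1.380757 = 80,901.8737

A$80,902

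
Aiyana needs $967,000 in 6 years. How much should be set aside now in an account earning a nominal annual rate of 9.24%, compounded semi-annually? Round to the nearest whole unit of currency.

$562,406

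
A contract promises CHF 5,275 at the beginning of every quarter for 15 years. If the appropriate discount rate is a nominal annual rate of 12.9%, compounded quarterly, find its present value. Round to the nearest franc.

CHF 143,700

Periodic rate i = 0.129/4 = 0.03225; n = 15 × 4 = 60 periods.
PV = 5275 × [1 − (1+0.03225)^(−60)] / 0.03225 × (1+i) = 5275 × 27.241668 = 143,699.7991
(Beginning-of-period payments → annuity-due factor ×(1+i).)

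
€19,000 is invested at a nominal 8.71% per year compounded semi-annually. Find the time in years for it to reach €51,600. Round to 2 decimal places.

Periodic rate i = 0.0871/2 = 0.04355.
n = ln(51600/19000) / ln(1+0.04355) = ln(2.71579) / 0.042628 = 23.4370 half-years
= 23.4370/2 years

11.72 years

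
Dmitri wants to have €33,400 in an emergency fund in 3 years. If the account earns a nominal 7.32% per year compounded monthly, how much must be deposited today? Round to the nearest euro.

With 12 periods per year: i = 0.0061, n = 36.
PV = FV·(1+i)^(−n) = 33,400 × 0.803376 = 26,832.7450

€26,833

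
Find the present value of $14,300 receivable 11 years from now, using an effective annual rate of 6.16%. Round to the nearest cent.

$7,409.11

PV = 14,300 / (1 + 0.0616)^11 = 14,300 / 1.930056 = 7,409.1098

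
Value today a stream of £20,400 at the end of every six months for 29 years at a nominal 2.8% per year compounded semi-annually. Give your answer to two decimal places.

£806,562.81

With 2 periods per year: i = 0.014, n = 58.
PV = 20400 × [1 − (1+0.014)^(−58)] / 0.014 = 20400 × 39.537392 = 806,562.8066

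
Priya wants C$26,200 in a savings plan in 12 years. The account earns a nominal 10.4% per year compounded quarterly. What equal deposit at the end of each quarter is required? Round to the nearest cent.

With 4 periods per year: i = 0.026, n = 48.
PMT = 26200 / ( [(1+0.026)^48 − 1] / 0.026 ) = 26200 / 93.394484 = 280.5305

C$280.53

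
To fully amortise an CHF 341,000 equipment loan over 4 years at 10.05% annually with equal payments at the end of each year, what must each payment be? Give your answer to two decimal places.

CHF 107,692.00

Annuity-PV factor = 3.166438; PMT = 341000 / 3.166438 = 107,692.0011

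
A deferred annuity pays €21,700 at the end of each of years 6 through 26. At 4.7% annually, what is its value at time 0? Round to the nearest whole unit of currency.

Value one period before first payment (t=5): 21700 × [1 − (1+0.047)^(−21)] / 0.047 = 21700 × 13.166578 = 285,714.7335
PV₀ = 285,714.7335 / (1+0.047)^5 = 285,714.7335 / 1.258153 = 227,090.6367

€227,091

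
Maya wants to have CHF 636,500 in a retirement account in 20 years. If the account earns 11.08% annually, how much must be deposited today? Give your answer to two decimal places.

CHF 77,818.17

PV = 636,500 / (1 + 0.1108)^20 = 636,500 / 8.179324 = 77,818.1651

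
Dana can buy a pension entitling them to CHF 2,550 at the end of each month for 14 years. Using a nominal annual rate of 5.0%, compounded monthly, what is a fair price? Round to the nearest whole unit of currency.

i = 0.05/12 = 0.00416667 per month; n = 14·12 = 168.
PV = 2550 × [1 − (1+0.00416667)^(−168)] / 0.00416667 = 2550 × 120.646077 = 307,647.4974

CHF 307,647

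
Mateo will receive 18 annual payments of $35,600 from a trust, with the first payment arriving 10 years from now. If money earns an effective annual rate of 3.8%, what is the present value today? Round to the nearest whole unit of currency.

$327,470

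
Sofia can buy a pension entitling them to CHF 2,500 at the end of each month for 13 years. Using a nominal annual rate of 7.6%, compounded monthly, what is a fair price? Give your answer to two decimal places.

Periodic rate i = 0.076/12 = 0.00633333; n = 13 × 12 = 156 periods.
PV = 2500 × [1 − (1+0.00633333)^(−156)] / 0.00633333 = 2500 × 98.923837 = 247,309.5913

CHF 247,309.59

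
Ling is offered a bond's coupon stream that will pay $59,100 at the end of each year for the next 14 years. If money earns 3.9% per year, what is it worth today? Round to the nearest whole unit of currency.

Annuity factor a(14|0.039) = 10.633202; PV = 59100 × 10.633202 = 628,422.2187

$628,422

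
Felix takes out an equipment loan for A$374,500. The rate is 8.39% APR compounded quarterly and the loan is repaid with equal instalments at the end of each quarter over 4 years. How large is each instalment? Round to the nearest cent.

A$27,795.45

Periodic rate i = 0.0839/4 = 0.020975; n = 4 × 4 = 16 periods.
Annuity-PV factor = 13.473426; PMT = 374500 / 13.473426 = 27,795.4537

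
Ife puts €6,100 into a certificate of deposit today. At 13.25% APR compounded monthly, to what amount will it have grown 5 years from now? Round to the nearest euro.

€11,789

Periodic rate i = 0.1325/12 = 0.0110417; n = 5 × 12 = 60 periods.
6,100 × (1+0.0110417)^60 = 6,100 × 1.932606 = 11,788.8942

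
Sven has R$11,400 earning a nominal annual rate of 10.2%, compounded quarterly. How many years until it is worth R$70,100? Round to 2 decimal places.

Periodic rate i = 0.102/4 = 0.0255.
n = ln(70100/11400) / ln(1+0.0255) = ln(6.14912) / 0.025180 = 72.1322 quarters
= 72.1322/4 years

18.03 years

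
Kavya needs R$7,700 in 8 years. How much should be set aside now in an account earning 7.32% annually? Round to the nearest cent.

R$4,375.68

Discount factor = (1+0.0732)^(−8) = 0.568270; PV = 7,700 × 0.568270 = 4,375.6786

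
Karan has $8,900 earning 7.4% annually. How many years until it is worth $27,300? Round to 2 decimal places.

n = ln(27300/8900) / ln(1+0.074) = ln(3.06742) / 0.071390 = 15.7002 years

15.70 years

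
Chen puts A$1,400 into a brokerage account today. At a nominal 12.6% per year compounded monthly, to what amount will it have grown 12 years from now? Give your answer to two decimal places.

A$6,300.25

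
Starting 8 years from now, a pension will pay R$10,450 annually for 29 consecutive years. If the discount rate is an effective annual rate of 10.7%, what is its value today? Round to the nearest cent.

Value one period before first payment (t=7): 10450 × [1 − (1+0.107)^(−29)] / 0.107 = 10450 × 8.855637 = 92,541.4107
PV₀ = 92,541.4107 / (1+0.107)^7 = 92,541.4107 / 2.037198 = 45,425.8193

R$45,425.82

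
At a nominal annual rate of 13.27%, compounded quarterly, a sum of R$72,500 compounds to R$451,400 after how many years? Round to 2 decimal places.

14.01 years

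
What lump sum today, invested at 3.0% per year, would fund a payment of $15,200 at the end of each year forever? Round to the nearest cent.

PV = C/r = 15200/0.03 = 506,666.6667

$506,666.67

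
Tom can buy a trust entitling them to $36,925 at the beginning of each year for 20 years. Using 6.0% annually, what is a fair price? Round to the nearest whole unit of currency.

Annuity factor a(20|0.06) × (1+i) = 12.158116; PV = 36925 × 12.158116 = 448,938.4515
(Beginning-of-period payments → annuity-due factor ×(1+i).)

$448,938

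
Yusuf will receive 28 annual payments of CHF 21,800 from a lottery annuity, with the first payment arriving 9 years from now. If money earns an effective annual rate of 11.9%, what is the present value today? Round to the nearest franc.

Value one period before first payment (t=8): 21800 × [1 − (1+0.119)^(−28)] / 0.119 = 21800 × 8.042608 = 175,328.8499
PV₀ = 175,328.8499 / (1+0.119)^8 = 175,328.8499 / 2.458333 = 71,320.2229

CHF 71,320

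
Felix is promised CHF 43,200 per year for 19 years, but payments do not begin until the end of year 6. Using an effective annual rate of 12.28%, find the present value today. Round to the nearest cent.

CHF 175,310.68

Value one period before first payment (t=5): 43200 × [1 − (1+0.1228)^(−19)] / 0.1228 = 43200 × 7.241635 = 312,838.6391
PV₀ = 312,838.6391 / (1+0.1228)^5 = 312,838.6391 / 1.784481 = 175,310.6775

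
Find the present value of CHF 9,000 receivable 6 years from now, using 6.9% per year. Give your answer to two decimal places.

PV = 9,000 / (1 + 0.069)^6 = 9,000 / 1.492335 = 6,030.8188

CHF 6,030.82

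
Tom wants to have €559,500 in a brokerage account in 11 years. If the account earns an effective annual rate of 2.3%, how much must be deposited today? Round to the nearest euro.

€435,680

PV = FV·(1+i)^(−n) = 559,500 × 0.778696 = 435,680.4976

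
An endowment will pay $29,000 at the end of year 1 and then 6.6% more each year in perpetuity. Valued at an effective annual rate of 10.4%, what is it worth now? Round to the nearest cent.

PV = PMT / (i − g) = 29000 / (0.104 − 0.066) = 29000 / 0.038000 = 763,157.8947

$763,157.89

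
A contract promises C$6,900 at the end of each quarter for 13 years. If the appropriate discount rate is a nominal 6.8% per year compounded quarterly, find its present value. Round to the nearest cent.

i = 0.068/4 = 0.017 per quarter; n = 13·4 = 52.
PV = PMT · [1 − (1+i)^(−n)] / i = 6900 · 34.340705 = 236,950.8611

C$236,950.86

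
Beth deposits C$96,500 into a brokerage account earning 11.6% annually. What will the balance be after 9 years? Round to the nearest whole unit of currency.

C$259,122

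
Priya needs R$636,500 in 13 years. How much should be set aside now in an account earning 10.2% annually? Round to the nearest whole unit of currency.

R$180,068

PV = 636,500 / (1 + 0.102)^13 = 636,500 / 3.534766 = 180,068.4720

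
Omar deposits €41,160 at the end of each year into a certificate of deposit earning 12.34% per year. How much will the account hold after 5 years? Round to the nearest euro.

€263,255

Accumulation factor s(5|0.1234) = 6.395903; FV = 41160 × 6.395903 = 263,255.3627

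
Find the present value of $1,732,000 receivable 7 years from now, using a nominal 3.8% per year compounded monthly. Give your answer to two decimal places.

Periodic rate i = 0.038/12 = 0.00316667; n = 7 × 12 = 84 periods.
PV = 1,732,000 / (1 + 0.00316667)^84 = 1,732,000 / 1.304187 = 1,328,030.5958

$1,328,030.60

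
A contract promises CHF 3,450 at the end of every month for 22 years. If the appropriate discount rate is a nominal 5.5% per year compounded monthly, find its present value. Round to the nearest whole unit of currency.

With 12 periods per year: i = 0.00458333, n = 264.
Annuity factor a(264|0.00458333) = 152.940485; PV = 3450 × 152.940485 = 527,644.6724

CHF 527,645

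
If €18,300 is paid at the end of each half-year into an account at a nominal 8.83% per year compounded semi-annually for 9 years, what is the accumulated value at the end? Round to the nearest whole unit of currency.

With 2 periods per year: i = 0.04415, n = 18.
FV = 18300 × [(1+0.04415)^18 − 1] / 0.04415 = 18300 × 26.644772 = 487,599.3311

€487,599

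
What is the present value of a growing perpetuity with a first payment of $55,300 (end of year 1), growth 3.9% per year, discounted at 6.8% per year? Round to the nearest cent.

$1,906,896.55

PV = PMT / (i − g) = 55300 / (0.068 − 0.039) = 55300 / 0.029000 = 1,906,896.5517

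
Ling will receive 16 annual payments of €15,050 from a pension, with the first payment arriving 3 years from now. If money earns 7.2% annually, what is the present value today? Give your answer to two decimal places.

PV at t=2 (ordinary 16-year annuity): 15050 × a(16|0.072) = 15050 × 9.322731 = 140,307.0994
Discount back 2 years: 140,307.0994 × (1+0.072)^(−2) = 140,307.0994 × 0.870183 = 122,092.8062

€122,092.81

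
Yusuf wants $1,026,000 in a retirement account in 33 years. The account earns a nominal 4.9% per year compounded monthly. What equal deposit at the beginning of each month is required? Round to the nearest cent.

With 12 periods per year: i = 0.00408333, n = 396.
PMT = 1.026e+06 / ( [(1+0.00408333)^396 − 1] / 0.00408333 × (1+i) ) = 1.026e+06 / 988.852578 = 1,037.5662

$1,037.57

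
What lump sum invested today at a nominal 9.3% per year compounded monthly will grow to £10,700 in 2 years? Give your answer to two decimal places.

£8,890.30

Periodic rate i = 0.093/12 = 0.00775; n = 2 × 12 = 24 periods.
PV = FV·(1+i)^(−n) = 10,700 × 0.830869 = 8,890.2999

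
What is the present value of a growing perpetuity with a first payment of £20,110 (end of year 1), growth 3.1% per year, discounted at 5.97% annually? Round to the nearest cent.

£700,696.86

PV = PMT / (i − g) = 20110 / (0.0597 − 0.031) = 20110 / 0.028700 = 700,696.8641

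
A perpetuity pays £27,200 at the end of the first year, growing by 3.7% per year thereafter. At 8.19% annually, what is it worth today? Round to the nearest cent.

PV = D₁/(r − g) = 27200/(0.0819 − 0.037) = 605,790.6459

£605,790.65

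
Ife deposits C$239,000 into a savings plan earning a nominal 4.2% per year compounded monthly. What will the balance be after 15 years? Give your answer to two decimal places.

With 12 periods per year: i = 0.0035, n = 180.
239,000 × (1+0.0035)^180 = 239,000 × 1.875546 = 448,255.6055

C$448,255.61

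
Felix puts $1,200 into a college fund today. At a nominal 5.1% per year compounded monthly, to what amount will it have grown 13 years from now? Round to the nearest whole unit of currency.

$2,325

With 12 periods per year: i = 0.00425, n = 156.
FV = 1,200 × (1 + 0.00425)^156 = 2,325.4572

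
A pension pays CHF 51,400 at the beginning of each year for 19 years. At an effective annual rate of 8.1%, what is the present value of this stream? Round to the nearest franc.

PV = 51400 × [1 − (1+0.081)^(−19)] / 0.081 × (1+i) = 51400 × 10.307226 = 529,791.4289
Payments are at the start of each period, so multiply by (1+i).

CHF 529,791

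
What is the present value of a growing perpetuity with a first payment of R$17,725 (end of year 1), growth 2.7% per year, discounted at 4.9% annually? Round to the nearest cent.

R$805,681.82

PV = D₁/(r − g) = 17725/(0.049 − 0.027) = 805,681.8182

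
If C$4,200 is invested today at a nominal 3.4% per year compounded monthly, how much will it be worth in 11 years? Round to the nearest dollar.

i = 0.034/12 = 0.00283333 per month; n = 11·12 = 132.
FV = 4,200 × (1 + 0.00283333)^132 = 6,101.6284

C$6,102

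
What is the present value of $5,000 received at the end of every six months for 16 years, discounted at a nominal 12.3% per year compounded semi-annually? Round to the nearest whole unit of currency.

$69,260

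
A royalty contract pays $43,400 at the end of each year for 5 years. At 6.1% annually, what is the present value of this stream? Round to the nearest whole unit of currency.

$182,320

PV = 43400 × [1 − (1+0.061)^(−5)] / 0.061 = 43400 × 4.200929 = 182,320.3235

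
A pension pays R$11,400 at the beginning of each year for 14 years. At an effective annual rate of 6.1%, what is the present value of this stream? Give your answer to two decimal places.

Annuity factor a(14|0.061) × (1+i) = 9.801198; PV = 11400 × 9.801198 = 111,733.6609
Payments are at the start of each period, so multiply by (1+i).

R$111,733.66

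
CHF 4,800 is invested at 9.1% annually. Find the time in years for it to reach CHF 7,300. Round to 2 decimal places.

4.81 years

n = ln(7300/4800) / ln(1+0.091) = ln(1.52083) / 0.087095 = 4.8138 years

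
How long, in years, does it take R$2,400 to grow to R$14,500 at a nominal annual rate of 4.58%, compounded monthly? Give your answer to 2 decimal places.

39.35 years

Periodic rate i = 0.0458/12 = 0.00381667.
(1+i)^n = 14500/2400 = 6.04167, so n = ln 6.04167 / ln 1.00382 = 472.1686 months
= 472.1686/12 years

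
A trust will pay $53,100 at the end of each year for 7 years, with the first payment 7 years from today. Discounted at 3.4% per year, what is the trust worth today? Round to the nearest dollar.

$266,660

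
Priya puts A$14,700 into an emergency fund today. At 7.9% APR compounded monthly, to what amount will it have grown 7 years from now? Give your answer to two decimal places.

Periodic rate i = 0.079/12 = 0.00658333; n = 7 × 12 = 84 periods.
FV = 14,700 × (1 + 0.00658333)^84 = 25,509.0975

A$25,509.10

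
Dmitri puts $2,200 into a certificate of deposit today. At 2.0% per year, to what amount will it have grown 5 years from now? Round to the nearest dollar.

FV = 2,200 × (1 + 0.02)^5 = 2,428.9778

$2,429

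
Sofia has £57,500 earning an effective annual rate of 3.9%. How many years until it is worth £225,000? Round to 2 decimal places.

35.66 years

(1+i)^n = 225000/57500 = 3.91304, so n = ln 3.91304 / ln 1.039 = 35.6603 years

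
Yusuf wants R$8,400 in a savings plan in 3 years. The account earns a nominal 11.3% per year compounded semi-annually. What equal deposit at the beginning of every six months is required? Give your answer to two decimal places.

R$1,149.94

i = 0.113/2 = 0.0565 per half-year; n = 3·2 = 6.
FV-annuity factor × (1+i) = 7.304759; PMT = 8400 / 7.304759 = 1,149.9352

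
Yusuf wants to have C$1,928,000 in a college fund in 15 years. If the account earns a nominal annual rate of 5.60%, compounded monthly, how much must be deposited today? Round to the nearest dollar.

With 12 periods per year: i = 0.00466667, n = 180.
PV = 1,928,000 / (1 + 0.00466667)^180 = 1,928,000 / 2.311845 = 833,965.8036

C$833,966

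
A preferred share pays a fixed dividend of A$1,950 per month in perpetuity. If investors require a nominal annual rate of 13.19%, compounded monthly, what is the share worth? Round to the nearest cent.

Periodic rate i = 0.1319/12 = 0.0109917.
PV = PMT / i = 1950 / 0.0109917 = 177,407.1266

A$177,407.13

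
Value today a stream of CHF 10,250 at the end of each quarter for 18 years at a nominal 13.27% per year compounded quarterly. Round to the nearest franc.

With 4 periods per year: i = 0.033175, n = 72.
PV = PMT · [1 − (1+i)^(−n)] / i = 10250 · 27.267973 = 279,496.7277

CHF 279,497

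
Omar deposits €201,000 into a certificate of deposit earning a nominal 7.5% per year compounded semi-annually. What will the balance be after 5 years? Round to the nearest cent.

With 2 periods per year: i = 0.0375, n = 10.
FV = PV·(1+i)^n = 201,000 × 1.445044 = 290,453.8325

€290,453.83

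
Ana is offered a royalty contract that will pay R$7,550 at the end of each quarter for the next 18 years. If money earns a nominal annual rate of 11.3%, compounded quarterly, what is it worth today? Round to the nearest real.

Periodic rate i = 0.113/4 = 0.02825; n = 18 × 4 = 72 periods.
PV = 7550 × [1 − (1+0.02825)^(−72)] / 0.02825 = 7550 × 30.635304 = 231,296.5455

R$231,297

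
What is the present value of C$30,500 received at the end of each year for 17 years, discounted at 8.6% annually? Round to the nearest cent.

PV = PMT · [1 − (1+i)^(−n)] / i = 30500 · 8.767719 = 267,415.4410

C$267,415.44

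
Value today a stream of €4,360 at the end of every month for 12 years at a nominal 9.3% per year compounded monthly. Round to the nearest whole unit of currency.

Periodic rate i = 0.093/12 = 0.00775; n = 12 × 12 = 144 periods.
PV = PMT · [1 − (1+i)^(−n)] / i = 4360 · 86.580653 = 377,491.6473

€377,492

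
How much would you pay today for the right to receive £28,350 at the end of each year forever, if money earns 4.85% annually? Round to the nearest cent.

£584,536.08

PV = PMT / i = 28350 / 0.0485 = 584,536.0825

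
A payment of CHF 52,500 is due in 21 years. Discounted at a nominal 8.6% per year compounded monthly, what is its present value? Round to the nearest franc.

CHF 8,682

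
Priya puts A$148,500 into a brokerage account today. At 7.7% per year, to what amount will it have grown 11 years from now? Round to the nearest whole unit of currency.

A$335,814

148,500 × (1+0.077)^11 = 148,500 × 2.261376 = 335,814.3032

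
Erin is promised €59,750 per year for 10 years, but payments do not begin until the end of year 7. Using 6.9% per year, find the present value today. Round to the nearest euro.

€282,514

PV at t=6 (ordinary 10-year annuity): 59750 × a(10|0.069) = 59750 × 7.056163 = 421,605.7572
PV₀ = 421,605.7572 / (1+0.069)^6 = 421,605.7572 / 1.492335 = 282,514.2129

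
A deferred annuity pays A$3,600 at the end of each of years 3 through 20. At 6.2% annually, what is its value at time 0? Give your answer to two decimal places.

A$34,047.81

Value one period before first payment (t=2): 3600 × [1 − (1+0.062)^(−18)] / 0.062 = 3600 × 10.666840 = 38,400.6228
PV₀ = 38,400.6228 / (1+0.062)^2 = 38,400.6228 / 1.127844 = 34,047.8141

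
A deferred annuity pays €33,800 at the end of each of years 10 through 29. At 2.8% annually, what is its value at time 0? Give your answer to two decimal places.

€399,551.77

PV at t=9 (ordinary 20-year annuity): 33800 × a(20|0.028) = 33800 × 15.156342 = 512,284.3551
PV₀ = 512,284.3551 / (1+0.028)^9 = 512,284.3551 / 1.282148 = 399,551.7719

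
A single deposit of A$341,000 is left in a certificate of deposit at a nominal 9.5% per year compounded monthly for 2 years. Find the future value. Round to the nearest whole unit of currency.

A$412,046

i = 0.095/12 = 0.00791667 per month; n = 2·12 = 24.
FV = PV·(1+i)^n = 341,000 × 1.208345 = 412,045.7306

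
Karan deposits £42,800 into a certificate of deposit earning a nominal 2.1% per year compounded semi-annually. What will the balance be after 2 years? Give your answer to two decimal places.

£44,626.11

With 2 periods per year: i = 0.0105, n = 4.
FV = 42,800 × (1 + 0.0105)^4 = 44,626.1109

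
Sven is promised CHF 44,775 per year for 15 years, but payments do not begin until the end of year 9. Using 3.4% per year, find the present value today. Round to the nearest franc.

CHF 397,484

Value one period before first payment (t=8): 44775 × [1 − (1+0.034)^(−15)] / 0.034 = 44775 × 11.599752 = 519,378.8860
Discount back 8 years: 519,378.8860 × (1+0.034)^(−8) = 519,378.8860 × 0.765307 = 397,484.3010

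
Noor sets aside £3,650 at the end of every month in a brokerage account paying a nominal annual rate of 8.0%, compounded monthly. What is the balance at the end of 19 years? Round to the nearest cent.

£1,943,197.83

i = 0.08/12 = 0.00666667 per month; n = 19·12 = 228.
FV = PMT · [(1+i)^n − 1] / i = 3650 · 532.382966 = 1,943,197.8259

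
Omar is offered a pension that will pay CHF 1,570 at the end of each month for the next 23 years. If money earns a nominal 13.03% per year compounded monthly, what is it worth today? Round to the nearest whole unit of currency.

CHF 137,251

With 12 periods per year: i = 0.0108583, n = 276.
PV = PMT · [1 − (1+i)^(−n)] / i = 1570 · 87.420880 = 137,250.7811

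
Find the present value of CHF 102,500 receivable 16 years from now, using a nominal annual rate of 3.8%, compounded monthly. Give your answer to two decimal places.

CHF 55,858.60

Periodic rate i = 0.038/12 = 0.00316667; n = 16 × 12 = 192 periods.
PV = FV·(1+i)^(−n) = 102,500 × 0.544962 = 55,858.5967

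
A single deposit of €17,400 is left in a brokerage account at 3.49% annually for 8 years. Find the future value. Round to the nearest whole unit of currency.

FV = 17,400 × (1 + 0.0349)^8 = 22,894.7731

€22,895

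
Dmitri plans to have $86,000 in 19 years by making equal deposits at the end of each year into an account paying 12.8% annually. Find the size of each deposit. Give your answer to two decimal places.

$1,242.45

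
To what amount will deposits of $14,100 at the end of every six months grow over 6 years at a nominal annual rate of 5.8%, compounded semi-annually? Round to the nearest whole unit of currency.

i = 0.058/2 = 0.029 per half-year; n = 6·2 = 12.
FV = PMT · [(1+i)^n − 1] / i = 14100 · 14.111672 = 198,974.5774

$198,975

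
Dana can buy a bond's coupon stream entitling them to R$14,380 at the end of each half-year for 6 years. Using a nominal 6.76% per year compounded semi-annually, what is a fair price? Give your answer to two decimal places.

Periodic rate i = 0.0676/2 = 0.0338; n = 6 × 2 = 12 periods.
PV = 14380 × [1 − (1+0.0338)^(−12)] / 0.0338 = 14380 × 9.731938 = 139,945.2732

R$139,945.27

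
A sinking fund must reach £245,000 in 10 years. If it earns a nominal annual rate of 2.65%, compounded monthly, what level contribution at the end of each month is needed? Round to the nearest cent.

With 12 periods per year: i = 0.00220833, n = 120.
PMT = 245000 / ( [(1+0.00220833)^120 − 1] / 0.00220833 ) = 245000 / 137.230280 = 1,785.3203

£1,785.32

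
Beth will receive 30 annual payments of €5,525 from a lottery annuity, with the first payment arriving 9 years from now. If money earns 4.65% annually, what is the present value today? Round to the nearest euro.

€61,473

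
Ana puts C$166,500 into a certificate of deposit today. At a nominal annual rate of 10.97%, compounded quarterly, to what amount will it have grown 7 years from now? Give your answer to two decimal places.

C$355,154.93

i = 0.1097/4 = 0.027425 per quarter; n = 7·4 = 28.
FV = 166,500 × (1 + 0.027425)^28 = 355,154.9333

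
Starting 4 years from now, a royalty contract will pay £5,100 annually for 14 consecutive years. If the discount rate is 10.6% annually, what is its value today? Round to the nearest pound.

Value one period before first payment (t=3): 5100 × [1 − (1+0.106)^(−14)] / 0.106 = 5100 × 7.131872 = 36,372.5470
PV₀ = 36,372.5470 / (1+0.106)^3 = 36,372.5470 / 1.352899 = 26,884.8942

£26,885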